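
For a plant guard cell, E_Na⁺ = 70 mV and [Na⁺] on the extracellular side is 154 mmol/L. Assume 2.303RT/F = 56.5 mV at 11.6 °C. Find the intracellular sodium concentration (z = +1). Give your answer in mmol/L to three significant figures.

Nernst: E = (56.5/1) · log₁₀([out]/[in]), so log₁₀([out]/[in]) = 70.0 × 1 / 56.5 = 1.2389.
[out]/[in] = 10^(1.2389) = 17.34.
[in] = 154 / 17.34 = 8.883 mmol/L.

8.88 mmol/L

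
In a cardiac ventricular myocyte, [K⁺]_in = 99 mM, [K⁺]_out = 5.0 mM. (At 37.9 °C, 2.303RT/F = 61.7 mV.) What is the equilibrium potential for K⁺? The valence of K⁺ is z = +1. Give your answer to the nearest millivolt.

E = (61.7/z) · log₁₀([K⁺]_out/[K⁺]_in) with z = +1.
= (61.7/1) · log₁₀(5.0/99) = 61.70 · log₁₀(0.05051)
= 61.70 · (-1.2967) = -80.00 mV

-80 mV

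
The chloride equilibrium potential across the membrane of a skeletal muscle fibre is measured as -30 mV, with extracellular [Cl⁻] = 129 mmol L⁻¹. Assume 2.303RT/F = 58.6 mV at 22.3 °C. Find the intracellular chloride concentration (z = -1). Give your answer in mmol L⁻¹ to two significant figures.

40 mmol L⁻¹

Nernst: E = (58.6/-1) · log₁₀([out]/[in]), so log₁₀([out]/[in]) = -30.0 × -1 / 58.6 = 0.5119.
[out]/[in] = 10^(0.5119) = 3.25.
[in] = 129 / 3.25 = 39.69 mmol L⁻¹.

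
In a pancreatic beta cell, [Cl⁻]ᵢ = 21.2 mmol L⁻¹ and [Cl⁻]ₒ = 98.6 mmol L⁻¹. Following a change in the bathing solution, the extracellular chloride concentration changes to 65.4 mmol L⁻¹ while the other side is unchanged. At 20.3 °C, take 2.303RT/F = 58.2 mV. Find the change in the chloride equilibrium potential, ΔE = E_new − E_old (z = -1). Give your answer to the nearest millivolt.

10 mV

E_old = (58.2/-1)·log₁₀(98.6/21.2) = -38.85 mV
E_new = (58.2/-1)·log₁₀(65.4/21.2) = -28.47 mV
ΔE = -28.47 − (-38.85) = 10.38 mV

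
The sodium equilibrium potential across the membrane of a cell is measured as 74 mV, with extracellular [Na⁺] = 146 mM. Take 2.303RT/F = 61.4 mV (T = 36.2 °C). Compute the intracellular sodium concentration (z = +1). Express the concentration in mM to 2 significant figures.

9.1 mM

Nernst: E = (61.4/1) · log₁₀([out]/[in]), so log₁₀([out]/[in]) = 74.0 × 1 / 61.4 = 1.2052.
[out]/[in] = 10^(1.2052) = 16.04.
[in] = 146 / 16.04 = 9.102 mM.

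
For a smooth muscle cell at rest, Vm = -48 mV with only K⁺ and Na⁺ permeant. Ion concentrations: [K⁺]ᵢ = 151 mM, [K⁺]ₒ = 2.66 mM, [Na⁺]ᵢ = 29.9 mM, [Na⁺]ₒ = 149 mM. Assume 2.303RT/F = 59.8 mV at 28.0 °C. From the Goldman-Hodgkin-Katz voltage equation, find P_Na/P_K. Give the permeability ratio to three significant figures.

Let α = P_Na/P_K. GHK: Vm = 59.8·log₁₀[(Kₒ + α·Naₒ)/(Kᵢ + α·Naᵢ)].
10^(Vm/59.8) = 10^(-48.0/59.8) = 0.15752
So 0.15752·(Kᵢ + α·Naᵢ) = Kₒ + α·Naₒ → α = (0.15752·151.0 − 2.66) / (149.0 − 0.15752·29.9)
α = (23.78 − 2.66) / (149.0 − 4.71) = 21.12/144.3 = 0.1464

0.146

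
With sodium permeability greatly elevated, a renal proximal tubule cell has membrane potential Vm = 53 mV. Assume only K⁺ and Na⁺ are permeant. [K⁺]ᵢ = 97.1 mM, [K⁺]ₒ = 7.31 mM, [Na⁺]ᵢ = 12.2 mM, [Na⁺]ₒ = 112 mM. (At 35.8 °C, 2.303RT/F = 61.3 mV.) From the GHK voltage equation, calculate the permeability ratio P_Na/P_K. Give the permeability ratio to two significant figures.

Let α = P_Na/P_K. GHK: Vm = 61.3·log₁₀[(Kₒ + α·Naₒ)/(Kᵢ + α·Naᵢ)].
10^(Vm/61.3) = 10^(53.0/61.3) = 7.3215
So 7.3215·(Kᵢ + α·Naᵢ) = Kₒ + α·Naₒ → α = (7.3215·97.1 − 7.31) / (112.0 − 7.3215·12.2)
α = (710.9 − 7.31) / (112.0 − 89.32) = 703.6/22.68 = 31.03

31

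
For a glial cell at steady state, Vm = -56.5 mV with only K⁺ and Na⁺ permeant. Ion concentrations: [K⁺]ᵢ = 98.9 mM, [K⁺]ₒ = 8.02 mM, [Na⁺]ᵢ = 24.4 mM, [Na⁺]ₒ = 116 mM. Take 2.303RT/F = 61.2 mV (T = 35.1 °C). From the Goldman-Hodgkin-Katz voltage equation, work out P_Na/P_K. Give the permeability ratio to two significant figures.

0.033

Let α = P_Na/P_K. GHK: Vm = 61.2·log₁₀[(Kₒ + α·Naₒ)/(Kᵢ + α·Naᵢ)].
10^(Vm/61.2) = 10^(-56.5/61.2) = 0.11934
So 0.11934·(Kᵢ + α·Naᵢ) = Kₒ + α·Naₒ → α = (0.11934·98.9 − 8.02) / (116.0 − 0.11934·24.4)
α = (11.8 − 8.02) / (116.0 − 2.912) = 3.783/113.1 = 0.03345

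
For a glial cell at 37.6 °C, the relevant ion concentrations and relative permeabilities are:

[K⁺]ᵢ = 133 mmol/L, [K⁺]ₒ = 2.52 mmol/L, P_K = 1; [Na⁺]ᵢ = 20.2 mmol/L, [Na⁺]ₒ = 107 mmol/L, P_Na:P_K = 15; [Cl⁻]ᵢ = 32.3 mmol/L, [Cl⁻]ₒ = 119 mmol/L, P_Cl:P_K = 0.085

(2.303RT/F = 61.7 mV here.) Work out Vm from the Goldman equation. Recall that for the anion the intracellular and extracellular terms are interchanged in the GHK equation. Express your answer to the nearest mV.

Vm = 61.7 · log₁₀[(Σ P·[cation]ₒ + Σ P·[anion]ᵢ) / (Σ P·[cation]ᵢ + Σ P·[anion]ₒ)]
Numerator = 1×2.52 + 15×107 + 0.085×32.3 = 1610
Denominator = 1×133 + 15×20.2 + 0.085×119 = 446.1
Vm = 61.7 · log₁₀(3.6095) = 61.7 × (0.5575) = 34.39 mV

34 mV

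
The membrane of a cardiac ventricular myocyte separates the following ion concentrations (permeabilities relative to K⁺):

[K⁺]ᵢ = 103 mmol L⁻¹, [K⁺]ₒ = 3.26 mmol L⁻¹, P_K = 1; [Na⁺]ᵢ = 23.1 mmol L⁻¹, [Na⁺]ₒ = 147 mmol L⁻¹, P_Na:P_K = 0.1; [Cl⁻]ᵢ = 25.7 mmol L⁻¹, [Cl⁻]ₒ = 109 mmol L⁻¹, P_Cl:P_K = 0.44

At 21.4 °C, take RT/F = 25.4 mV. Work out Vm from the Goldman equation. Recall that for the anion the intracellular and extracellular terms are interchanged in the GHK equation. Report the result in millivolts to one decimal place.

Vm = 25.4 · ln[(Σ P·[cation]ₒ + Σ P·[anion]ᵢ) / (Σ P·[cation]ᵢ + Σ P·[anion]ₒ)]
Numerator = 1×3.26 + 0.1×147 + 0.44×25.7 = 29.27
Denominator = 1×103 + 0.1×23.1 + 0.44×109 = 153.3
Vm = 25.4 · ln(0.19096) = 25.4 × (-1.6557) = -42.05 mV

-42.1 mV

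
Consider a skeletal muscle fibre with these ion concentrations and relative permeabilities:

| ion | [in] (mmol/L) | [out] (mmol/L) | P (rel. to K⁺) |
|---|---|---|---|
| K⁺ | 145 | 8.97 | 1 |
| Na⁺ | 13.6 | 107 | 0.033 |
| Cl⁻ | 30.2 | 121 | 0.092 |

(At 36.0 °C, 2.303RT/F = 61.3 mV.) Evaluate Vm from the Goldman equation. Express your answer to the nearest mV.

-62 mV

Vm = 61.3 · log₁₀[(Σ P·[cation]ₒ + Σ P·[anion]ᵢ) / (Σ P·[cation]ᵢ + Σ P·[anion]ₒ)]
Numerator = 1×8.97 + 0.033×107 + 0.092×30.2 = 15.28
Denominator = 1×145 + 0.033×13.6 + 0.092×121 = 156.6
Vm = 61.3 · log₁₀(0.097582) = 61.3 × (-1.0106) = -61.95 mV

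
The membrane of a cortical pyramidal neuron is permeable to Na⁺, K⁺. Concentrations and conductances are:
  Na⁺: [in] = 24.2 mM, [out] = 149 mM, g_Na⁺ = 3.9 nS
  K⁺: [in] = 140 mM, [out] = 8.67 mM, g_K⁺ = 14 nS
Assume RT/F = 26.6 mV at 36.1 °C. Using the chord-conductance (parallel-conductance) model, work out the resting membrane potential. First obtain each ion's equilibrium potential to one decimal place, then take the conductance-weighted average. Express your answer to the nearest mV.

E_Na⁺ = (26.6/1)·ln(149/24.2) = 48.3 mV
E_K⁺ = (26.6/1)·ln(8.67/140) = -74.0 mV
Vm = (Σ gᵢEᵢ)/(Σ gᵢ) = (3.9·48.3 + 14·-74.0) / (3.9 + 14)
= -847.63 / 17.9 = -47.35 mV

-47 mV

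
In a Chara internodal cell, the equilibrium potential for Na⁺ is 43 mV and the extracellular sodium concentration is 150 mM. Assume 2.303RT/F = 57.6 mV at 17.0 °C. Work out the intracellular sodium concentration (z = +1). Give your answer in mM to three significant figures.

Nernst: E = (57.6/1) · log₁₀([out]/[in]), so log₁₀([out]/[in]) = 43.0 × 1 / 57.6 = 0.7465.
[out]/[in] = 10^(0.7465) = 5.579.
[in] = 150 / 5.579 = 26.89 mM.

26.9 mM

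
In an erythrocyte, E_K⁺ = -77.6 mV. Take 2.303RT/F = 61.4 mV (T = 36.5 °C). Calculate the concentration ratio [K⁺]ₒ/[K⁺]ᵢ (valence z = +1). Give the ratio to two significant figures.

0.054

log₁₀([out]/[in]) = E·z/(61.4) = -77.6 × 1 / 61.4 = -1.2638
[out]/[in] = 10^(-1.2638) = 0.05447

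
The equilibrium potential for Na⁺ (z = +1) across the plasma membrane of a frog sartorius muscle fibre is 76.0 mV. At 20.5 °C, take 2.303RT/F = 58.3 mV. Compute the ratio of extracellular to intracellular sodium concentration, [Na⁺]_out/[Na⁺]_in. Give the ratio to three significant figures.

log₁₀([out]/[in]) = E·z/(58.3) = 76.0 × 1 / 58.3 = 1.3036
[out]/[in] = 10^(1.3036) = 20.12

20.1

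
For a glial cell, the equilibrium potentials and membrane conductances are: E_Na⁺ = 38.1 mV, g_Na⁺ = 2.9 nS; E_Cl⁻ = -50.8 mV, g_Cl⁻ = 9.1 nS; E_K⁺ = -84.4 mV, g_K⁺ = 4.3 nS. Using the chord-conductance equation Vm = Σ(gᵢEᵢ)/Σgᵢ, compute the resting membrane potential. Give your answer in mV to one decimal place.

Σ gᵢEᵢ = 2.9·(38.1) + 9.1·(-50.8) + 4.3·(-84.4) = -714.71
Σ gᵢ = 2.9 + 9.1 + 4.3 = 16.3
Vm = -714.71 / 16.3 = -43.85 mV

-43.8 mV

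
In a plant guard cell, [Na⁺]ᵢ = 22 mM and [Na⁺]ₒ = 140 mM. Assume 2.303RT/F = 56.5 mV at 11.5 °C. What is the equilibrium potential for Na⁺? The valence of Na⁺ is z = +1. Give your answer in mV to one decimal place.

E = (56.5/z) · log₁₀([Na⁺]_out/[Na⁺]_in) with z = +1.
= (56.5/1) · log₁₀(140/22) = 56.50 · log₁₀(6.364)
= 56.50 · (0.8037) = 45.41 mV

45.4 mV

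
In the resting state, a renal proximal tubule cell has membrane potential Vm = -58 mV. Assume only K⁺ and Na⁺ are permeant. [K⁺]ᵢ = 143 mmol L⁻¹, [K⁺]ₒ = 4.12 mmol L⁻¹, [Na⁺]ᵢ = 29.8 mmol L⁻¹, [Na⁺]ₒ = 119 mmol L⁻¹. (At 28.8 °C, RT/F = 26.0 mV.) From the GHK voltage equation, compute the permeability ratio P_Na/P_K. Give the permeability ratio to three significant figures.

0.0971

Let α = P_Na/P_K. GHK: Vm = 26.0·ln[(Kₒ + α·Naₒ)/(Kᵢ + α·Naᵢ)].
e^(Vm/26.0) = e^(-58.0/26.0) = 0.10745
So 0.10745·(Kᵢ + α·Naᵢ) = Kₒ + α·Naₒ → α = (0.10745·143.0 − 4.12) / (119.0 − 0.10745·29.8)
α = (15.36 − 4.12) / (119.0 − 3.202) = 11.24/115.8 = 0.09711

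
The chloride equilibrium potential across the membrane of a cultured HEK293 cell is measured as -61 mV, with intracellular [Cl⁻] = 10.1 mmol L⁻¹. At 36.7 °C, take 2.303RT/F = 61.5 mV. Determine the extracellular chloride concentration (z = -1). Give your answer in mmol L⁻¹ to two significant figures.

99 mmol L⁻¹

Nernst: E = (61.5/-1) · log₁₀([out]/[in]), so log₁₀([out]/[in]) = -61.0 × -1 / 61.5 = 0.9919.
[out]/[in] = 10^(0.9919) = 9.815.
[out] = 9.815 × 10.1 = 99.13 mmol L⁻¹.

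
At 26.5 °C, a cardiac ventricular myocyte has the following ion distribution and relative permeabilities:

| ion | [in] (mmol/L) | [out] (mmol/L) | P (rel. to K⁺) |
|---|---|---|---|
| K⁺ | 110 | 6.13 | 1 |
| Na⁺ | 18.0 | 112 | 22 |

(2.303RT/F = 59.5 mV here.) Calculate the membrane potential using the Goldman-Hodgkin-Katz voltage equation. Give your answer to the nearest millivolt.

41 mV

Vm = 59.5 · log₁₀[(Σ P·[cation]ₒ + Σ P·[anion]ᵢ) / (Σ P·[cation]ᵢ + Σ P·[anion]ₒ)]
Numerator = 1×6.13 + 22×112 = 2470
Denominator = 1×110 + 22×18.0 = 506
Vm = 59.5 · log₁₀(4.8817) = 59.5 × (0.6886) = 40.97 mV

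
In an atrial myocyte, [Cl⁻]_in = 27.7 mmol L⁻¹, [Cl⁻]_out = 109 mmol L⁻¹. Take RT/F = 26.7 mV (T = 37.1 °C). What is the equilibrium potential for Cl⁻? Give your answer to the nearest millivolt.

E = (26.7/z) · ln([Cl⁻]_out/[Cl⁻]_in) with z = -1.
For an anion, dividing by z = -1 reverses the sign.
= (26.7/-1) · ln(109/27.7) = -26.70 · ln(3.935)
= -26.70 · (1.3699) = -36.58 mV

-37 mV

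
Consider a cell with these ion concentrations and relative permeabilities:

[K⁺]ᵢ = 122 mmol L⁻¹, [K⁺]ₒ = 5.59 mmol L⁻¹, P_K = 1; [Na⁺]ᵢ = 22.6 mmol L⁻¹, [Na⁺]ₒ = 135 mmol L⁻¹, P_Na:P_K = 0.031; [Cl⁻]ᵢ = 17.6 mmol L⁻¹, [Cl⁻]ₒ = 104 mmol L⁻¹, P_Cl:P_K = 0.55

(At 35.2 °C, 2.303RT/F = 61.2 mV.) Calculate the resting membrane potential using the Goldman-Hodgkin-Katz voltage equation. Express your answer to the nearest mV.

-59 mV

Vm = 61.2 · log₁₀[(Σ P·[cation]ₒ + Σ P·[anion]ᵢ) / (Σ P·[cation]ᵢ + Σ P·[anion]ₒ)]
Numerator = 1×5.59 + 0.031×135 + 0.55×17.6 = 19.45
Denominator = 1×122 + 0.031×22.6 + 0.55×104 = 179.9
Vm = 61.2 · log₁₀(0.10814) = 61.2 × (-0.9660) = -59.12 mV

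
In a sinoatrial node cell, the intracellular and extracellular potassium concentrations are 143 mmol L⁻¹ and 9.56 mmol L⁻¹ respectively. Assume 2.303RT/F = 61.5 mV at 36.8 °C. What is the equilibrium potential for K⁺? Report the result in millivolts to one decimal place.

-72.3 mV

E = (61.5/z) · log₁₀([K⁺]_out/[K⁺]_in) with z = +1.
= (61.5/1) · log₁₀(9.56/143) = 61.50 · log₁₀(0.06685)
= 61.50 · (-1.1749) = -72.26 mV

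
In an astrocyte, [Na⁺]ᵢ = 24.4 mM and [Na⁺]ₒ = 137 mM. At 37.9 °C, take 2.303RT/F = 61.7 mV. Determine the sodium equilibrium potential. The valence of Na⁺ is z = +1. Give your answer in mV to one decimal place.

46.2 mV

E = (61.7/z) · log₁₀([Na⁺]_out/[Na⁺]_in) with z = +1.
= (61.7/1) · log₁₀(137/24.4) = 61.70 · log₁₀(5.615)
= 61.70 · (0.7493) = 46.23 mV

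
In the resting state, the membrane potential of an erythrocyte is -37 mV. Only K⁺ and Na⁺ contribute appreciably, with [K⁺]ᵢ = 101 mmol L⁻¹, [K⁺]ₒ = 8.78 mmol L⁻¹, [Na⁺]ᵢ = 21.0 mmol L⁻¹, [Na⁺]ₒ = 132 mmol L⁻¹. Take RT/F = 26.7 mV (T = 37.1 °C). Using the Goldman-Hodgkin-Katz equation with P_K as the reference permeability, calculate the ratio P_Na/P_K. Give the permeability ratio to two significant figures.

0.13

Let α = P_Na/P_K. GHK: Vm = 26.7·ln[(Kₒ + α·Naₒ)/(Kᵢ + α·Naᵢ)].
e^(Vm/26.7) = e^(-37.0/26.7) = 0.25013
So 0.25013·(Kᵢ + α·Naᵢ) = Kₒ + α·Naₒ → α = (0.25013·101.0 − 8.78) / (132.0 − 0.25013·21.0)
α = (25.26 − 8.78) / (132.0 − 5.253) = 16.48/126.7 = 0.13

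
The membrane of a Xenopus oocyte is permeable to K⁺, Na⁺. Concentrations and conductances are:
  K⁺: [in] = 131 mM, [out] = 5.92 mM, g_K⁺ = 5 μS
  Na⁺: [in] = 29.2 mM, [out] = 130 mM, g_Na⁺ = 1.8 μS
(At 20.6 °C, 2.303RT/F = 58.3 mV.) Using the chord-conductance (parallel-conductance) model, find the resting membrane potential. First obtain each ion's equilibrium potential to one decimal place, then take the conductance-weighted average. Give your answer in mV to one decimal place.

E_K⁺ = (58.3/1)·log₁₀(5.92/131) = -78.4 mV
E_Na⁺ = (58.3/1)·log₁₀(130/29.2) = 37.8 mV
Vm = (Σ gᵢEᵢ)/(Σ gᵢ) = (5·-78.4 + 1.8·37.8) / (5 + 1.8)
= -323.96 / 6.8 = -47.64 mV

-47.6 mV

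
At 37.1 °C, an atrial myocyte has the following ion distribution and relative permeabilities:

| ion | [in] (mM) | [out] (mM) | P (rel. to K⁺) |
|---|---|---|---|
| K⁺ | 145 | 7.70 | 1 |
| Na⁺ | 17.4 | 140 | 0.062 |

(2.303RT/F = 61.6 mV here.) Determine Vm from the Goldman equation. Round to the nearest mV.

-59 mV

Vm = 61.6 · log₁₀[(Σ P·[cation]ₒ + Σ P·[anion]ᵢ) / (Σ P·[cation]ᵢ + Σ P·[anion]ₒ)]
Numerator = 1×7.70 + 0.062×140 = 16.38
Denominator = 1×145 + 0.062×17.4 = 146.1
Vm = 61.6 · log₁₀(0.11213) = 61.6 × (-0.9503) = -58.54 mV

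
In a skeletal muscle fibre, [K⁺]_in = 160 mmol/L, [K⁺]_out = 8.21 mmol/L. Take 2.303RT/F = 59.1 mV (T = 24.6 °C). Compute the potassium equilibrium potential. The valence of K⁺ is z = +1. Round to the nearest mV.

E = (59.1/z) · log₁₀([K⁺]_out/[K⁺]_in) with z = +1.
= (59.1/1) · log₁₀(8.21/160) = 59.10 · log₁₀(0.05131)
= 59.10 · (-1.2898) = -76.23 mV

-76 mV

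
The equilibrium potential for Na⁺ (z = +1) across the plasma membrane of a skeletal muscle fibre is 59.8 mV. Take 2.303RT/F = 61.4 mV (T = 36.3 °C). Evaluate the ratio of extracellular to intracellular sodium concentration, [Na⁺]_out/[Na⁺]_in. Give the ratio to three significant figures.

log₁₀([out]/[in]) = E·z/(61.4) = 59.8 × 1 / 61.4 = 0.9739
[out]/[in] = 10^(0.9739) = 9.418

9.42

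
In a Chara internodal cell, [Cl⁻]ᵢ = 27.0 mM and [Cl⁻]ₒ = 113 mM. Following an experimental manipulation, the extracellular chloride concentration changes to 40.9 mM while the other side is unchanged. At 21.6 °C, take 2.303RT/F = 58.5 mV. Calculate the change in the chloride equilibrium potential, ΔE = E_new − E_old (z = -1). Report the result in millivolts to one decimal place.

25.8 mV

E_old = (58.5/-1)·log₁₀(113/27.0) = -36.37 mV
E_new = (58.5/-1)·log₁₀(40.9/27.0) = -10.55 mV
ΔE = -10.55 − (-36.37) = 25.82 mV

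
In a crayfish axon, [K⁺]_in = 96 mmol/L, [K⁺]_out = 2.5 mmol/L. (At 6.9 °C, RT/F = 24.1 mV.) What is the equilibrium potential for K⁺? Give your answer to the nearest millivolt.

E = (24.1/z) · ln([K⁺]_out/[K⁺]_in) with z = +1.
= (24.1/1) · ln(2.5/96) = 24.10 · ln(0.02604)
= 24.10 · (-3.6481) = -87.92 mV

-88 mV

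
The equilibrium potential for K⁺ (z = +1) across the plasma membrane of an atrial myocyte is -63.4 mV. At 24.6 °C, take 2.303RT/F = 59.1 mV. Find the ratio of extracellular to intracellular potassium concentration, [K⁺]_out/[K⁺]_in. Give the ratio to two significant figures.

0.085

log₁₀([out]/[in]) = E·z/(59.1) = -63.4 × 1 / 59.1 = -1.0728
[out]/[in] = 10^(-1.0728) = 0.08457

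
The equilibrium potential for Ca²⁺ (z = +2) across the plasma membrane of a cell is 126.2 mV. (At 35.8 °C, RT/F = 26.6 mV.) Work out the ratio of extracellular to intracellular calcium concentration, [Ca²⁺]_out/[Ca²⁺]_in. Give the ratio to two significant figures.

13000

ln([out]/[in]) = E·z/(26.6) = 126.2 × 2 / 26.6 = 9.4887
[out]/[in] = e^(9.4887) = 1.321e+04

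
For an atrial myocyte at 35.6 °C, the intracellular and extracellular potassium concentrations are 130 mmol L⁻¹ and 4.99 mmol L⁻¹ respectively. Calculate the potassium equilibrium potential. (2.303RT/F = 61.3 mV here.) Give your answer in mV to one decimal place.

-86.8 mV

E = (61.3/z) · log₁₀([K⁺]_out/[K⁺]_in) with z = +1.
= (61.3/1) · log₁₀(4.99/130) = 61.30 · log₁₀(0.03838)
= 61.30 · (-1.4158) = -86.79 mV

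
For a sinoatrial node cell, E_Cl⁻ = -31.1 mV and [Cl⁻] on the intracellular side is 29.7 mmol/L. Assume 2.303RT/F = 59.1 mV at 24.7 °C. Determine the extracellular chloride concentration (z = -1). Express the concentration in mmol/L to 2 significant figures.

100 mmol/L

Nernst: E = (59.1/-1) · log₁₀([out]/[in]), so log₁₀([out]/[in]) = -31.1 × -1 / 59.1 = 0.5262.
[out]/[in] = 10^(0.5262) = 3.359.
[out] = 3.359 × 29.7 = 99.77 mmol/L.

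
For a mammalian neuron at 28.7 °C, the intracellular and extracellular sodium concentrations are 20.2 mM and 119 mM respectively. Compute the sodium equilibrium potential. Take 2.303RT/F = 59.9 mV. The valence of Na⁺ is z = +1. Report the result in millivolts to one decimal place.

E = (59.9/z) · log₁₀([Na⁺]_out/[Na⁺]_in) with z = +1.
= (59.9/1) · log₁₀(119/20.2) = 59.90 · log₁₀(5.891)
= 59.90 · (0.7702) = 46.13 mV

46.1 mV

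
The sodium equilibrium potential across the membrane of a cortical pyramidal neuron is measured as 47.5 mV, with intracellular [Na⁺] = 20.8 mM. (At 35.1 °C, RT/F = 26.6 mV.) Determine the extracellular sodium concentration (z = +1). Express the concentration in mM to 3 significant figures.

124 mM

Nernst: E = (26.6/1) · ln([out]/[in]), so ln([out]/[in]) = 47.5 × 1 / 26.6 = 1.7857.
[out]/[in] = e^(1.7857) = 5.964.
[out] = 5.964 × 20.8 = 124 mM.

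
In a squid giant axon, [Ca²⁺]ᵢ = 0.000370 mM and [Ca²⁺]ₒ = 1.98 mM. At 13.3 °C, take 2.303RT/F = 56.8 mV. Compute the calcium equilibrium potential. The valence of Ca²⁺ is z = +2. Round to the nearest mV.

106 mV

E = (56.8/z) · log₁₀([Ca²⁺]_out/[Ca²⁺]_in) with z = +2.
= (56.8/2) · log₁₀(1.98/0.000370) = 28.40 · log₁₀(5351)
= 28.40 · (3.7285) = 105.89 mV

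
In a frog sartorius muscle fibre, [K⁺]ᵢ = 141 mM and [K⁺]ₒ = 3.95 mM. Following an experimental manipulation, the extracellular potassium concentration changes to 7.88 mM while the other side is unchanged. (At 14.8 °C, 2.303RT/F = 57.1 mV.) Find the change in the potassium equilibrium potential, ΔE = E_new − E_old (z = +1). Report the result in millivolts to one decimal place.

17.1 mV

E_old = (57.1/1)·log₁₀(3.95/141) = -88.65 mV
E_new = (57.1/1)·log₁₀(7.88/141) = -71.53 mV
ΔE = -71.53 − (-88.65) = 17.13 mV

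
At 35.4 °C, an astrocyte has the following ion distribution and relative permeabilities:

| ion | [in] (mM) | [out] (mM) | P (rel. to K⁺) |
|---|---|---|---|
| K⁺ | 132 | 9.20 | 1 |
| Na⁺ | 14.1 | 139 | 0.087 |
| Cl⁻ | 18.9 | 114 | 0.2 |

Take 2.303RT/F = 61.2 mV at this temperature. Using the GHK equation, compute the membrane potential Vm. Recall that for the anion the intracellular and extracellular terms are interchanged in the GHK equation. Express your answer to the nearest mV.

Vm = 61.2 · log₁₀[(Σ P·[cation]ₒ + Σ P·[anion]ᵢ) / (Σ P·[cation]ᵢ + Σ P·[anion]ₒ)]
Numerator = 1×9.20 + 0.087×139 + 0.2×18.9 = 25.07
Denominator = 1×132 + 0.087×14.1 + 0.2×114 = 156
Vm = 61.2 · log₁₀(0.1607) = 61.2 × (-0.7940) = -48.59 mV

-49 mV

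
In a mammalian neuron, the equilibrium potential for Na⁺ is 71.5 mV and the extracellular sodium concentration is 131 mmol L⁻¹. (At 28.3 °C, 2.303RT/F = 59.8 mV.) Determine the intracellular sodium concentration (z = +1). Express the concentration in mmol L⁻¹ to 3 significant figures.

Nernst: E = (59.8/1) · log₁₀([out]/[in]), so log₁₀([out]/[in]) = 71.5 × 1 / 59.8 = 1.1957.
[out]/[in] = 10^(1.1957) = 15.69.
[in] = 131 / 15.69 = 8.349 mmol L⁻¹.

8.35 mmol L⁻¹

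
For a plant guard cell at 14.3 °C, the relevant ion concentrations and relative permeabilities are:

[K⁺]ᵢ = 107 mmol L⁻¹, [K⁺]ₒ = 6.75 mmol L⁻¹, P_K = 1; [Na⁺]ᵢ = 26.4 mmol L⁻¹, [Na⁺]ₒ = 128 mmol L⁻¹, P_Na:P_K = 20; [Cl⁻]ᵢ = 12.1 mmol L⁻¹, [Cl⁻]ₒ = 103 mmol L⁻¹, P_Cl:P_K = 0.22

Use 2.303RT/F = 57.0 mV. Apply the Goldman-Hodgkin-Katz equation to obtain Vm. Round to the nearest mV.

Vm = 57.0 · log₁₀[(Σ P·[cation]ₒ + Σ P·[anion]ᵢ) / (Σ P·[cation]ᵢ + Σ P·[anion]ₒ)]
Numerator = 1×6.75 + 20×128 + 0.22×12.1 = 2569
Denominator = 1×107 + 20×26.4 + 0.22×103 = 657.7
Vm = 57.0 · log₁₀(3.9069) = 57.0 × (0.5918) = 33.73 mV

34 mV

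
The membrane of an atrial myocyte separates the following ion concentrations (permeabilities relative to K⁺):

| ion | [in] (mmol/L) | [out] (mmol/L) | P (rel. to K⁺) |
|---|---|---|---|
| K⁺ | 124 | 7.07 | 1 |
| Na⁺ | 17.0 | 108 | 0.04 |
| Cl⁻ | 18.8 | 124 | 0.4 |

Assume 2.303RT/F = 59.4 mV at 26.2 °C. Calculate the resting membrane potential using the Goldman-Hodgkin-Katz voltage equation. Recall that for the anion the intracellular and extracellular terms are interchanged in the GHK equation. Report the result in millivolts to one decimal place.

Vm = 59.4 · log₁₀[(Σ P·[cation]ₒ + Σ P·[anion]ᵢ) / (Σ P·[cation]ᵢ + Σ P·[anion]ₒ)]
Numerator = 1×7.07 + 0.04×108 + 0.4×18.8 = 18.91
Denominator = 1×124 + 0.04×17.0 + 0.4×124 = 174.3
Vm = 59.4 · log₁₀(0.1085) = 59.4 × (-0.9646) = -57.29 mV

-57.3 mV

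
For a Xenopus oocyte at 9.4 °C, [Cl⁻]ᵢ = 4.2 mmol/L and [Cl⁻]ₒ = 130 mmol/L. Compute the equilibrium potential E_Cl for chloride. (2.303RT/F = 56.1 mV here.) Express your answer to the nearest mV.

E = (56.1/z) · log₁₀([Cl⁻]_out/[Cl⁻]_in) with z = -1.
For an anion, dividing by z = -1 reverses the sign.
= (56.1/-1) · log₁₀(130/4.2) = -56.10 · log₁₀(30.95)
= -56.10 · (1.4907) = -83.63 mV

-84 mV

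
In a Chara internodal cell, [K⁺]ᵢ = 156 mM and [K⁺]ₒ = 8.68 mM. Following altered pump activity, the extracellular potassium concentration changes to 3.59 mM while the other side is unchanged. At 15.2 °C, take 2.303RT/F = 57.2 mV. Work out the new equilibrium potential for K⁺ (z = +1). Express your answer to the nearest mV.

After the shift: [K⁺]_out = 3.59, [K⁺]_in = 156 mM.
E_new = (57.2/1)·log₁₀(3.59/156) = 57.20 · (-1.6380) = -93.70 mV

-94 mV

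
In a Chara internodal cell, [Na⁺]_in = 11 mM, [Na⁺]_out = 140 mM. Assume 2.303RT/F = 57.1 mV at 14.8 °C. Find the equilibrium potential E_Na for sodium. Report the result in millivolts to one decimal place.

E = (57.1/z) · log₁₀([Na⁺]_out/[Na⁺]_in) with z = +1.
= (57.1/1) · log₁₀(140/11) = 57.10 · log₁₀(12.73)
= 57.10 · (1.1047) = 63.08 mV

63.1 mV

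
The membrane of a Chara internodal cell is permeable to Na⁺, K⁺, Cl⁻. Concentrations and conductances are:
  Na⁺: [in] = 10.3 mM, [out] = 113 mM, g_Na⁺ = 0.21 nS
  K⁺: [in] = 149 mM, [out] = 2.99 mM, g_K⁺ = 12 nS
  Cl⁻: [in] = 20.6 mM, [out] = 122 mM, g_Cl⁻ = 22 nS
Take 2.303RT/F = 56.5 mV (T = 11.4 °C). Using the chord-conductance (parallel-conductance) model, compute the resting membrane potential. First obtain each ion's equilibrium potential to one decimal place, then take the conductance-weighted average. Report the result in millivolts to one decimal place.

E_Na⁺ = (56.5/1)·log₁₀(113/10.3) = 58.8 mV
E_K⁺ = (56.5/1)·log₁₀(2.99/149) = -95.9 mV
E_Cl⁻ = (56.5/-1)·log₁₀(122/20.6) = -43.6 mV
Vm = (Σ gᵢEᵢ)/(Σ gᵢ) = (0.21·58.8 + 12·-95.9 + 22·-43.6) / (0.21 + 12 + 22)
= -2097.65 / 34.21 = -61.32 mV

-61.3 mV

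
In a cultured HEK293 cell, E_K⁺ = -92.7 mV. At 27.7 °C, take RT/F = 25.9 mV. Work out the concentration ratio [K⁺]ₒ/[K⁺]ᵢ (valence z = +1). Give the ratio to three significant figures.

ln([out]/[in]) = E·z/(25.9) = -92.7 × 1 / 25.9 = -3.5792
[out]/[in] = e^(-3.5792) = 0.0279

0.0279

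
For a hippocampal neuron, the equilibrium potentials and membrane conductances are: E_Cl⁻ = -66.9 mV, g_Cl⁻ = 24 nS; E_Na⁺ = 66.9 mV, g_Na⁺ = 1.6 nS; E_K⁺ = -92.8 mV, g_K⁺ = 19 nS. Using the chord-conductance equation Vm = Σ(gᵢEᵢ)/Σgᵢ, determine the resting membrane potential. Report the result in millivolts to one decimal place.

-73.1 mV

Σ gᵢEᵢ = 24·(-66.9) + 1.6·(66.9) + 19·(-92.8) = -3261.76
Σ gᵢ = 24 + 1.6 + 19 = 44.6
Vm = -3261.76 / 44.6 = -73.13 mV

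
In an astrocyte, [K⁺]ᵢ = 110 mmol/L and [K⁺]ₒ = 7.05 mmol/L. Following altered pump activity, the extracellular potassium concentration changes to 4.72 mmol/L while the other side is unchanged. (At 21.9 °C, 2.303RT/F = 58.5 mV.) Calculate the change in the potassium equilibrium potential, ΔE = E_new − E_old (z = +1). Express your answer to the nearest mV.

-10 mV

E_old = (58.5/1)·log₁₀(7.05/110) = -69.80 mV
E_new = (58.5/1)·log₁₀(4.72/110) = -80.00 mV
ΔE = -80.00 − (-69.80) = -10.19 mV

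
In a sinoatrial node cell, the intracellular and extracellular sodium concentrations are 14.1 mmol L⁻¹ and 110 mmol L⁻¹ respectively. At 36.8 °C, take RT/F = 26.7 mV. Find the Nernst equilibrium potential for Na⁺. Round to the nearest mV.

E = (26.7/z) · ln([Na⁺]_out/[Na⁺]_in) with z = +1.
= (26.7/1) · ln(110/14.1) = 26.70 · ln(7.801)
= 26.70 · (2.0543) = 54.85 mV

55 mV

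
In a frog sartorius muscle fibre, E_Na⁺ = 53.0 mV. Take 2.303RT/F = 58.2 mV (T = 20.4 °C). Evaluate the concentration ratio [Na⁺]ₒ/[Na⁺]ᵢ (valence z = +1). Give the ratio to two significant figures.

8.1

log₁₀([out]/[in]) = E·z/(58.2) = 53.0 × 1 / 58.2 = 0.9107
[out]/[in] = 10^(0.9107) = 8.141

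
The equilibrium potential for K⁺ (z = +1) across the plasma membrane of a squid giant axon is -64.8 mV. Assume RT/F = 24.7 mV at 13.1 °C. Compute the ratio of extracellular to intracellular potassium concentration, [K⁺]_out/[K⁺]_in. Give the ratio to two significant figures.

ln([out]/[in]) = E·z/(24.7) = -64.8 × 1 / 24.7 = -2.6235
[out]/[in] = e^(-2.6235) = 0.07255

0.073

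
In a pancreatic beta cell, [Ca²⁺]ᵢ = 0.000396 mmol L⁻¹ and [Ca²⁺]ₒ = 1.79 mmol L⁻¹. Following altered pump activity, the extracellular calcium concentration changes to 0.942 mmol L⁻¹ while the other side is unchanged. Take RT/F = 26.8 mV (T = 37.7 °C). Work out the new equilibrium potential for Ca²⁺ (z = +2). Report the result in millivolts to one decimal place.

After the shift: [Ca²⁺]_out = 0.942, [Ca²⁺]_in = 0.000396 mmol L⁻¹.
E_new = (26.8/2)·ln(0.942/0.000396) = 13.40 · (7.7743) = 104.18 mV

104.2 mV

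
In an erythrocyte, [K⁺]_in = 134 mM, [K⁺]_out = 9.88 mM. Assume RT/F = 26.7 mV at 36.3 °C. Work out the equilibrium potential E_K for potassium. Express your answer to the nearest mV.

E = (26.7/z) · ln([K⁺]_out/[K⁺]_in) with z = +1.
= (26.7/1) · ln(9.88/134) = 26.70 · ln(0.07373)
= 26.70 · (-2.6073) = -69.62 mV

-70 mV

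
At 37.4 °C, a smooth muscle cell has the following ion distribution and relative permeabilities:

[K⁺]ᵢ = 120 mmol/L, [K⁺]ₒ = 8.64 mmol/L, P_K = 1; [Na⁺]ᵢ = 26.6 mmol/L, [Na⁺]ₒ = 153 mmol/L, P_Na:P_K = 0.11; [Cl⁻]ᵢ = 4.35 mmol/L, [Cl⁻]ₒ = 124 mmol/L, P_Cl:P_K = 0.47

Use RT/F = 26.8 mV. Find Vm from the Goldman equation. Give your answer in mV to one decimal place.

-50.5 mV

Vm = 26.8 · ln[(Σ P·[cation]ₒ + Σ P·[anion]ᵢ) / (Σ P·[cation]ᵢ + Σ P·[anion]ₒ)]
Numerator = 1×8.64 + 0.11×153 + 0.47×4.35 = 27.51
Denominator = 1×120 + 0.11×26.6 + 0.47×124 = 181.2
Vm = 26.8 · ln(0.15184) = 26.8 × (-1.8849) = -50.52 mV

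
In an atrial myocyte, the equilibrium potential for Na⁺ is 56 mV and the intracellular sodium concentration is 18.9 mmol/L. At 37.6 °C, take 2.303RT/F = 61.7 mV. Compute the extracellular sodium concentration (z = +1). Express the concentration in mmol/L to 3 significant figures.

153 mmol/L

Nernst: E = (61.7/1) · log₁₀([out]/[in]), so log₁₀([out]/[in]) = 56.0 × 1 / 61.7 = 0.9076.
[out]/[in] = 10^(0.9076) = 8.084.
[out] = 8.084 × 18.9 = 152.8 mmol/L.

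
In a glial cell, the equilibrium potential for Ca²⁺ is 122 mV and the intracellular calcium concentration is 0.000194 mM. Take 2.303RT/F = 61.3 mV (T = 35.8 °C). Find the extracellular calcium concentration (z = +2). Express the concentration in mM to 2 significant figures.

Nernst: E = (61.3/2) · log₁₀([out]/[in]), so log₁₀([out]/[in]) = 122.0 × 2 / 61.3 = 3.9804.
[out]/[in] = 10^(3.9804) = 9559.
[out] = 9559 × 0.000194 = 1.854 mM.

1.9 mM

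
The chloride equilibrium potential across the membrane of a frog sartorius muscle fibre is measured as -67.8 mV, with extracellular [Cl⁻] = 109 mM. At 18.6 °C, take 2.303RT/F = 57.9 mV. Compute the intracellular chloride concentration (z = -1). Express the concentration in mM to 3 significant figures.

7.35 mM

Nernst: E = (57.9/-1) · log₁₀([out]/[in]), so log₁₀([out]/[in]) = -67.8 × -1 / 57.9 = 1.1710.
[out]/[in] = 10^(1.1710) = 14.82.
[in] = 109 / 14.82 = 7.353 mM.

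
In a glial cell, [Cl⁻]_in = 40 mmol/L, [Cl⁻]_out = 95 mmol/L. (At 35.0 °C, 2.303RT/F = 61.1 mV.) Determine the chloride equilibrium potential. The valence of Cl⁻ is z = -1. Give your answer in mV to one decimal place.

E = (61.1/z) · log₁₀([Cl⁻]_out/[Cl⁻]_in) with z = -1.
For an anion, dividing by z = -1 reverses the sign.
= (61.1/-1) · log₁₀(95/40) = -61.10 · log₁₀(2.375)
= -61.10 · (0.3757) = -22.95 mV

-23.0 mV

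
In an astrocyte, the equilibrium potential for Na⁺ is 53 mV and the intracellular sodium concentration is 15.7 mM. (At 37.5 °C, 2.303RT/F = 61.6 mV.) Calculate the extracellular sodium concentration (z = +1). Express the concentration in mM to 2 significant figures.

Nernst: E = (61.6/1) · log₁₀([out]/[in]), so log₁₀([out]/[in]) = 53.0 × 1 / 61.6 = 0.8604.
[out]/[in] = 10^(0.8604) = 7.251.
[out] = 7.251 × 15.7 = 113.8 mM.

110 mM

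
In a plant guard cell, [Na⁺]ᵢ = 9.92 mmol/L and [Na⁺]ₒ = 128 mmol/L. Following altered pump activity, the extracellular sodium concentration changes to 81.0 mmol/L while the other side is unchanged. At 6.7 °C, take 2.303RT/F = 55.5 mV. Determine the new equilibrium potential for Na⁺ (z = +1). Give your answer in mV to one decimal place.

50.6 mV

After the shift: [Na⁺]_out = 81.0, [Na⁺]_in = 9.92 mmol/L.
E_new = (55.5/1)·log₁₀(81.0/9.92) = 55.50 · (0.9120) = 50.61 mV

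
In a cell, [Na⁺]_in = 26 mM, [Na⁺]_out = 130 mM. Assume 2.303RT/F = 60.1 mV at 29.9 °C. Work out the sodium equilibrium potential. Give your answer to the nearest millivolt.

E = (60.1/z) · log₁₀([Na⁺]_out/[Na⁺]_in) with z = +1.
= (60.1/1) · log₁₀(130/26) = 60.10 · log₁₀(5)
= 60.10 · (0.6990) = 42.01 mV

42 mV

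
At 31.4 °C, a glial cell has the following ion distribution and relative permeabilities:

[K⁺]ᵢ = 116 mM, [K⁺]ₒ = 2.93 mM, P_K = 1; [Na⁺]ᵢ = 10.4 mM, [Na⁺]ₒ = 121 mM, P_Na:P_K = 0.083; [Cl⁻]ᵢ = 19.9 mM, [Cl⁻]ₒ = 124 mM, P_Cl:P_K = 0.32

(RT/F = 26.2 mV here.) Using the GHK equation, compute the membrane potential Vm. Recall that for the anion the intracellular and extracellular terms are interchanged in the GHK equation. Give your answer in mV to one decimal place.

-54.8 mV

Vm = 26.2 · ln[(Σ P·[cation]ₒ + Σ P·[anion]ᵢ) / (Σ P·[cation]ᵢ + Σ P·[anion]ₒ)]
Numerator = 1×2.93 + 0.083×121 + 0.32×19.9 = 19.34
Denominator = 1×116 + 0.083×10.4 + 0.32×124 = 156.5
Vm = 26.2 · ln(0.12355) = 26.2 × (-2.0911) = -54.79 mV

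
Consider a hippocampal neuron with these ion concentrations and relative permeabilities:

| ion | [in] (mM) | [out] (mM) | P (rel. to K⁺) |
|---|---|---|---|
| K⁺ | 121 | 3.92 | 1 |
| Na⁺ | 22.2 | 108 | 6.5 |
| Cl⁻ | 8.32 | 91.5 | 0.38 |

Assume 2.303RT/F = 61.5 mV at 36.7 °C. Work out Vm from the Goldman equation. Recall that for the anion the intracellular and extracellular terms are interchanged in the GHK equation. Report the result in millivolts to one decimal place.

23.0 mV

Vm = 61.5 · log₁₀[(Σ P·[cation]ₒ + Σ P·[anion]ᵢ) / (Σ P·[cation]ᵢ + Σ P·[anion]ₒ)]
Numerator = 1×3.92 + 6.5×108 + 0.38×8.32 = 709.1
Denominator = 1×121 + 6.5×22.2 + 0.38×91.5 = 300.1
Vm = 61.5 · log₁₀(2.3631) = 61.5 × (0.3735) = 22.97 mV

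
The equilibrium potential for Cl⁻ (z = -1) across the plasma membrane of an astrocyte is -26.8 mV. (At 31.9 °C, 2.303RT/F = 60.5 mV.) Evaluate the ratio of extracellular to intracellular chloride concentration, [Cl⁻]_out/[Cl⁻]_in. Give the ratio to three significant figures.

log₁₀([out]/[in]) = E·z/(60.5) = -26.8 × -1 / 60.5 = 0.4430
[out]/[in] = 10^(0.4430) = 2.773

2.77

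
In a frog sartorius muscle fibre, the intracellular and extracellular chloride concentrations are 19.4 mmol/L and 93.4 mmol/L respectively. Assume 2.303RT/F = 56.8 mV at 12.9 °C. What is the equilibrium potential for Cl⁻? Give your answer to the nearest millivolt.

-39 mV

E = (56.8/z) · log₁₀([Cl⁻]_out/[Cl⁻]_in) with z = -1.
For an anion, dividing by z = -1 reverses the sign.
= (56.8/-1) · log₁₀(93.4/19.4) = -56.80 · log₁₀(4.814)
= -56.80 · (0.6825) = -38.77 mV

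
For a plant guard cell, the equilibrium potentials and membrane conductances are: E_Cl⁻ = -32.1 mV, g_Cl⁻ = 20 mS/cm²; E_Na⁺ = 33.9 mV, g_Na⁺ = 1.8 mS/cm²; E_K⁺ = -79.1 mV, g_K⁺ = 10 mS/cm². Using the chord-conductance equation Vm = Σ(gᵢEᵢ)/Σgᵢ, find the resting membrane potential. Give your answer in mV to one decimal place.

-43.1 mV

Σ gᵢEᵢ = 20·(-32.1) + 1.8·(33.9) + 10·(-79.1) = -1371.98
Σ gᵢ = 20 + 1.8 + 10 = 31.8
Vm = -1371.98 / 31.8 = -43.14 mV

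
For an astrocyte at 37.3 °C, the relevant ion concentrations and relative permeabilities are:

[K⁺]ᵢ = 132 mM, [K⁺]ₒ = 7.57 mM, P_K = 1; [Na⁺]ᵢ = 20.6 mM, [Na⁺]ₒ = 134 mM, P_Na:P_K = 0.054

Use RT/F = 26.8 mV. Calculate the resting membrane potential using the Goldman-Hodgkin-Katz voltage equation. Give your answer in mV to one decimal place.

-58.9 mV

Vm = 26.8 · ln[(Σ P·[cation]ₒ + Σ P·[anion]ᵢ) / (Σ P·[cation]ᵢ + Σ P·[anion]ₒ)]
Numerator = 1×7.57 + 0.054×134 = 14.81
Denominator = 1×132 + 0.054×20.6 = 133.1
Vm = 26.8 · ln(0.11123) = 26.8 × (-2.1962) = -58.86 mV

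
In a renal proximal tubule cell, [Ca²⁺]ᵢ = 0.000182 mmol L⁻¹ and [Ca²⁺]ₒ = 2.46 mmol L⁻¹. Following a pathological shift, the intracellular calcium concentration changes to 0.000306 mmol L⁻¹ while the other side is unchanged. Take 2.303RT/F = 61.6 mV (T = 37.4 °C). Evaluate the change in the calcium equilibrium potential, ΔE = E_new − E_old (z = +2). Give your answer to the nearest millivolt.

E_old = (61.6/2)·log₁₀(2.46/0.000182) = 127.23 mV
E_new = (61.6/2)·log₁₀(2.46/0.000306) = 120.28 mV
ΔE = 120.28 − (127.23) = -6.95 mV

-7 mV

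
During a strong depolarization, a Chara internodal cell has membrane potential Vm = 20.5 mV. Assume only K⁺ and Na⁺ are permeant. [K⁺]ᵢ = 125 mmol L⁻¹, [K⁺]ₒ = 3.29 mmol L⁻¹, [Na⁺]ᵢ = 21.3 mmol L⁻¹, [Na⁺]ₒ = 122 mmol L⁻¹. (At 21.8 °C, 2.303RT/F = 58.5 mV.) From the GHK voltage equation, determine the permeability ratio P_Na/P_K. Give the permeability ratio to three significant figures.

3.73

Let α = P_Na/P_K. GHK: Vm = 58.5·log₁₀[(Kₒ + α·Naₒ)/(Kᵢ + α·Naᵢ)].
10^(Vm/58.5) = 10^(20.5/58.5) = 2.2409
So 2.2409·(Kᵢ + α·Naᵢ) = Kₒ + α·Naₒ → α = (2.2409·125.0 − 3.29) / (122.0 − 2.2409·21.3)
α = (280.1 − 3.29) / (122.0 − 47.73) = 276.8/74.27 = 3.727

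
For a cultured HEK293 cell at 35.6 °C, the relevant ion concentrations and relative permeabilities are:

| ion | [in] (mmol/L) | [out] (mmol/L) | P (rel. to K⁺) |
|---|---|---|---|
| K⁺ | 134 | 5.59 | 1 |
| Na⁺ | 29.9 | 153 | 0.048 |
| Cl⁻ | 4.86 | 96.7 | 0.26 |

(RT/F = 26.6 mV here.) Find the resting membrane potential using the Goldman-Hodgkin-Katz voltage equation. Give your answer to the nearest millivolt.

-65 mV

Vm = 26.6 · ln[(Σ P·[cation]ₒ + Σ P·[anion]ᵢ) / (Σ P·[cation]ᵢ + Σ P·[anion]ₒ)]
Numerator = 1×5.59 + 0.048×153 + 0.26×4.86 = 14.2
Denominator = 1×134 + 0.048×29.9 + 0.26×96.7 = 160.6
Vm = 26.6 · ln(0.088416) = 26.6 × (-2.4257) = -64.52 mV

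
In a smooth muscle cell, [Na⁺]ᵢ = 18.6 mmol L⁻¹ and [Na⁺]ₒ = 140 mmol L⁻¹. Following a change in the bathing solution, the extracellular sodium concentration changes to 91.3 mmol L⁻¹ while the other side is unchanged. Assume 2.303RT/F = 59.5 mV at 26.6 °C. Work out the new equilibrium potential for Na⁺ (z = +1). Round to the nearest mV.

41 mV

After the shift: [Na⁺]_out = 91.3, [Na⁺]_in = 18.6 mmol L⁻¹.
E_new = (59.5/1)·log₁₀(91.3/18.6) = 59.50 · (0.6910) = 41.11 mV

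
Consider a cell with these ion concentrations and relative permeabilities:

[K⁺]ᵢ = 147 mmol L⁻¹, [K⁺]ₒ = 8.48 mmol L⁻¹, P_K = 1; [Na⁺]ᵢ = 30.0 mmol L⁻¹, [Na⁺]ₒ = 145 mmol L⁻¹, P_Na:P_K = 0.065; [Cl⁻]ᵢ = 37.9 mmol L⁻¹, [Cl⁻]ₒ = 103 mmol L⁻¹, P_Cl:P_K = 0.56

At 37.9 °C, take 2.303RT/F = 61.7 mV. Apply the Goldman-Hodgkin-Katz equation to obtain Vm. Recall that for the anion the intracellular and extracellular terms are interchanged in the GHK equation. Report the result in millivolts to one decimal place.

-44.6 mV

Vm = 61.7 · log₁₀[(Σ P·[cation]ₒ + Σ P·[anion]ᵢ) / (Σ P·[cation]ᵢ + Σ P·[anion]ₒ)]
Numerator = 1×8.48 + 0.065×145 + 0.56×37.9 = 39.13
Denominator = 1×147 + 0.065×30.0 + 0.56×103 = 206.6
Vm = 61.7 · log₁₀(0.18937) = 61.7 × (-0.7227) = -44.59 mV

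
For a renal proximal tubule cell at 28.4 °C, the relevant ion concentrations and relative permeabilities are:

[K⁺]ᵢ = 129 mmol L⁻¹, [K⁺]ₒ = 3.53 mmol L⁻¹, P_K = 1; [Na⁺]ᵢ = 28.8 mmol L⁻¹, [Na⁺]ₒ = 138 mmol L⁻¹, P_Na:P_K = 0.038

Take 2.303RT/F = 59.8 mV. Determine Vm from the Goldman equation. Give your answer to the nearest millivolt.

Vm = 59.8 · log₁₀[(Σ P·[cation]ₒ + Σ P·[anion]ᵢ) / (Σ P·[cation]ᵢ + Σ P·[anion]ₒ)]
Numerator = 1×3.53 + 0.038×138 = 8.774
Denominator = 1×129 + 0.038×28.8 = 130.1
Vm = 59.8 · log₁₀(0.067443) = 59.8 × (-1.1711) = -70.03 mV

-70 mV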